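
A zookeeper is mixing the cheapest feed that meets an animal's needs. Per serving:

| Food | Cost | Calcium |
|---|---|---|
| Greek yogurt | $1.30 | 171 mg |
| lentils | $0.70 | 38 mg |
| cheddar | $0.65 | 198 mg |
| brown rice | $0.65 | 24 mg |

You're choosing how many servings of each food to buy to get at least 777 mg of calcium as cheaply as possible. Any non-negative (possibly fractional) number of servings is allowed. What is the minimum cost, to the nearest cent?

$2.55

Cost per mg of calcium: cheddar $0.0033, Greek yogurt $0.0076, lentils $0.0184, brown rice $0.0271.
With no serving limits, use only cheddar: 777 mg / 198 mg = 3.924 servings × $0.65 = $2.55.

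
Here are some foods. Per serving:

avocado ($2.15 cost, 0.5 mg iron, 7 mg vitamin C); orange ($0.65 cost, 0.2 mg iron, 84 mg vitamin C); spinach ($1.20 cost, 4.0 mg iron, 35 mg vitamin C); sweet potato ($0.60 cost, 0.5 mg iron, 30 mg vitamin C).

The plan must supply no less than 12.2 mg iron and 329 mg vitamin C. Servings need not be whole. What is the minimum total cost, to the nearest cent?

An LP optimum is at a vertex; with two nutrient constraints at most two foods are used. Check each candidate.
avocado only: max(12.2/0.5, 329/7) = 47 servings → $101.05.
orange only: max(12.2/0.2, 329/84) = 61 servings → $39.65.
spinach only: max(12.2/4.0, 329/35) = 9.4 servings → $11.28.
sweet potato only: max(12.2/0.5, 329/30) = 24.4 servings → $14.64.
avocado + orange with both tight: 23.62 servings and 1.948 servings → $52.05.
avocado + spinach: intersection lies outside the first quadrant.
avocado + sweet potato with both tight: 17.52 servings and 6.878 servings → $41.80.
orange + spinach with both tight: 2.702 servings and 2.915 servings → $5.25.
orange + sweet potato: the both-tight solution has a negative serving — not a feasible corner.
spinach + sweet potato with both tight: 1.966 servings and 8.673 servings → $7.56.
Cheapest feasible corner: $5.25.

$5.25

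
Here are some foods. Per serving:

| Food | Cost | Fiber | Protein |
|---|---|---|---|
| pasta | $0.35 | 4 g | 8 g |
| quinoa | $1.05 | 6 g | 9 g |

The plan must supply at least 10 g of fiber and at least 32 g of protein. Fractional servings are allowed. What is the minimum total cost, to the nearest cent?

$1.40

Compare the cost at each extreme point of the feasible region.
pasta only: max(10/4, 32/8) = 4 servings → $1.40.
quinoa only: max(10/6, 32/9) = 3.556 servings → $3.73.
pasta + quinoa: intersection lies outside the first quadrant.
The minimum over all feasible corners is $1.40.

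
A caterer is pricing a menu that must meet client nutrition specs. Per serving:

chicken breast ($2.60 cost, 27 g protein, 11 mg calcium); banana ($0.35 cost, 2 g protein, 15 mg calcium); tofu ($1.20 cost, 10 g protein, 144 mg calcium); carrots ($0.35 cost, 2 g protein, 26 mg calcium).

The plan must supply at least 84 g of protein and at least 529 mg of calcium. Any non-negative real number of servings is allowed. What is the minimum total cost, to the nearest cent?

At the optimum either one food covers both requirements or two foods hit both targets exactly; no other combination can be cheaper.
chicken breast only: max(84/27, 529/11) = 48.09 servings → $125.04.
banana only: max(84/2, 529/15) = 42 servings → $14.70.
tofu only: max(84/10, 529/144) = 8.4 servings → $10.08.
carrots only: max(84/2, 529/26) = 42 servings → $14.70.
chicken breast + banana with both tight: 0.5274 servings and 34.88 servings → $13.58.
chicken breast + tofu with both tight: 1.801 servings and 3.536 servings → $8.93.
chicken breast + carrots with both tight: 1.656 servings and 19.65 servings → $11.18.
banana + tofu: intersection lies outside the first quadrant.
banana + carrots: intersection lies outside the first quadrant.
tofu + carrots: the both-tight solution has a negative serving — not a feasible corner.
The minimum over all feasible corners is $8.93.

$8.93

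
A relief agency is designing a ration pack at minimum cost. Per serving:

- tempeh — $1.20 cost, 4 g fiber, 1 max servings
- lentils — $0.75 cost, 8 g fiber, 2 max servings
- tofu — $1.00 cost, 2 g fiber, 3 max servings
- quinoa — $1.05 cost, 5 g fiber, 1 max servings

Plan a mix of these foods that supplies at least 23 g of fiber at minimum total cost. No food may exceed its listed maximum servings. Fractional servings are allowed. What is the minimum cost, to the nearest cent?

$3.15

Cost per g of fiber: lentils $0.0938, quinoa $0.2100, tempeh $0.3000, tofu $0.5000.
Take 2 servings of lentils: +16.0 g fiber for $1.50 (total $1.50, still need 7.0 g).
Take 1 serving of quinoa: +5.0 g fiber for $1.05 (total $2.55, still need 2.0 g).
Take 0.5 servings of tempeh: +2.0 g fiber for $0.60 (total $3.15, still need 0.0 g).
Filling from the cheapest source first is optimal under one linear minimum: $3.15.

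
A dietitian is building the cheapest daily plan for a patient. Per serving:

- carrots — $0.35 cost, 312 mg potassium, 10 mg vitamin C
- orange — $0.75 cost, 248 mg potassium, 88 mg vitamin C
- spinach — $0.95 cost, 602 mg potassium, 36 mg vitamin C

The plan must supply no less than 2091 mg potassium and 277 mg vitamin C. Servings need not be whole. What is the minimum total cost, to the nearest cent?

An LP optimum is at a vertex; with two nutrient constraints at most two foods are used. Check each candidate.
carrots only: max(2091/312, 277/10) = 27.7 servings → $9.70.
orange only: max(2091/248, 277/88) = 8.431 servings → $6.32.
spinach only: max(2091/602, 277/36) = 7.694 servings → $7.31.
carrots + orange with both tight: 4.617 servings and 2.623 servings → $3.58.
carrots + spinach with both targets exact would need a negative amount; discard.
orange + spinach with both tight: 2.077 servings and 2.618 servings → $4.04.
So the least-cost plan costs $3.58.

$3.58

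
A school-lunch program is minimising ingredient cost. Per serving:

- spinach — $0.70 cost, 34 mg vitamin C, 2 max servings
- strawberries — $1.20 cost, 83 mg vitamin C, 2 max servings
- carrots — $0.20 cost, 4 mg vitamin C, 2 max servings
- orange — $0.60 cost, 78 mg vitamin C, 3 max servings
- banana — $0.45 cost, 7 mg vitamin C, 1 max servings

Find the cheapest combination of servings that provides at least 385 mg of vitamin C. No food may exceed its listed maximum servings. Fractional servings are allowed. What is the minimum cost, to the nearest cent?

Cost per mg of vitamin C: orange $0.0077, strawberries $0.0145, spinach $0.0206, carrots $0.0500, banana $0.0643.
Take 3 servings of orange: +234.0 mg vitamin C for $1.80 (total $1.80, still need 151.0 mg).
Take 1.819 servings of strawberries: +151.0 mg vitamin C for $2.18 (total $3.98, still need 0.0 mg).
Filling from the cheapest source first is optimal under one linear minimum: $3.98.

$3.98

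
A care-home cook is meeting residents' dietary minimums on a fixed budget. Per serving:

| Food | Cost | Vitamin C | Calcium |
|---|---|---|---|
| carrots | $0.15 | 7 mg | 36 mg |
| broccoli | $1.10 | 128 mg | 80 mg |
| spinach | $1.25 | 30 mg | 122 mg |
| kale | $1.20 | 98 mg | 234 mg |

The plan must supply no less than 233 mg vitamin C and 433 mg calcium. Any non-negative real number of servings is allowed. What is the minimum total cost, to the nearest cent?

An LP optimum is at a vertex; with two nutrient constraints at most two foods are used. Check each candidate.
carrots only: max(233/7, 433/36) = 33.29 servings → $4.99.
broccoli only: max(233/128, 433/80) = 5.412 servings → $5.95.
spinach only: max(233/30, 433/122) = 7.767 servings → $9.71.
kale only: max(233/98, 433/234) = 2.378 servings → $2.85.
carrots + broccoli with both tight: 9.087 servings and 1.323 servings → $2.82.
carrots + spinach with both targets exact would need a negative amount; discard.
carrots + kale with both targets exact would need a negative amount; discard.
broccoli + spinach with both tight: 1.168 servings and 2.783 servings → $4.76.
broccoli + kale with both tight: 0.5467 servings and 1.664 servings → $2.60.
spinach + kale with both targets exact would need a negative amount; discard.
The minimum over all feasible corners is $2.60.

$2.60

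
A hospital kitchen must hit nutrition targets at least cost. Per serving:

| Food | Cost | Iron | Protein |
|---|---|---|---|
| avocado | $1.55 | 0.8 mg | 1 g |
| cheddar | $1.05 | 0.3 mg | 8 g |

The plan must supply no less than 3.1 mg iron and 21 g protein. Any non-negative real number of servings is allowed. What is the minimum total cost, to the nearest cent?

With two linear requirements the optimum uses one or two foods; enumerate the corners.
avocado only: max(3.1/0.8, 21/1) = 21 servings → $32.55.
cheddar only: max(3.1/0.3, 21/8) = 10.33 servings → $10.85.
avocado + cheddar with both tight: 3.033 servings and 2.246 servings → $7.06.
The minimum over all feasible corners is $7.06.

$7.06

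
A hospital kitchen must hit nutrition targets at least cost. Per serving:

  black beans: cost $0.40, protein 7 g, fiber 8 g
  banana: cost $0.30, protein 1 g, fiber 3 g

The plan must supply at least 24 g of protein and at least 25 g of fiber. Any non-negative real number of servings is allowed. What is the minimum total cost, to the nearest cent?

black beans only: max(24/7, 25/8) = 3.429 servings → $1.37.
banana only: max(24/1, 25/3) = 24 servings → $7.20.
black beans + banana with both targets exact would need a negative amount; discard.
The minimum over all feasible corners is $1.37.

$1.37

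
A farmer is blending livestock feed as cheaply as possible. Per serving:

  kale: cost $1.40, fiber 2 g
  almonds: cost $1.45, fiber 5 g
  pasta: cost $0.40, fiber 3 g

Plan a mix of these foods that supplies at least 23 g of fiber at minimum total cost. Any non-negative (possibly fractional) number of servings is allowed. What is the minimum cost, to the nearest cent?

Cost per g of fiber: pasta $0.1333, almonds $0.2900, kale $0.7000.
With no serving limits, use only pasta: 23 g / 3 g = 7.667 servings × $0.40 = $3.07.

$3.07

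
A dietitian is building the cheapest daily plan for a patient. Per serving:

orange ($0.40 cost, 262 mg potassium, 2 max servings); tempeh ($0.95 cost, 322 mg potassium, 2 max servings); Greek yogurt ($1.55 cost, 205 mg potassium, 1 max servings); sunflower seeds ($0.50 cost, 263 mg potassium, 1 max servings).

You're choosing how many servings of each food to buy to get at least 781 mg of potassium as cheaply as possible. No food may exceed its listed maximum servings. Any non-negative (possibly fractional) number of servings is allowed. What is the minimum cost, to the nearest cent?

Cost per mg of potassium: orange $0.0015, sunflower seeds $0.0019, tempeh $0.0030, Greek yogurt $0.0076.
Take 2 servings of orange: +524.0 mg potassium for $0.80 (total $0.80, still need 257.0 mg).
Take 0.9772 servings of sunflower seeds: +257.0 mg potassium for $0.49 (total $1.29, still need 0.0 mg).
Greedy by cheapest-per-mg is optimal for a single linear constraint, so the minimum cost is $1.29.

$1.29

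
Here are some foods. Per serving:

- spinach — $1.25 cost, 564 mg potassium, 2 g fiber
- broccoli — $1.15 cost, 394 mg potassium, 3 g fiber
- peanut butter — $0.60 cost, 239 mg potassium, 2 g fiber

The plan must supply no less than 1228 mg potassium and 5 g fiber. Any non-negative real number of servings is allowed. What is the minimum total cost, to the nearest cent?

$2.76

Minimising a linear cost over {potassium ≥ 1228, fiber ≥ 5, servings ≥ 0} — the optimum is at a vertex, using one or two foods.
spinach only: max(1228/564, 5/2) = 2.5 servings → $3.12.
broccoli only: max(1228/394, 5/3) = 3.117 servings → $3.58.
peanut butter only: max(1228/239, 5/2) = 5.138 servings → $3.08.
spinach + broccoli with both tight: 1.896 servings and 0.4027 servings → $2.83.
spinach + peanut butter with both tight: 1.94 servings and 0.56 servings → $2.76.
broccoli + peanut butter: the both-tight solution has a negative serving — not a feasible corner.
So the least-cost plan costs $2.76.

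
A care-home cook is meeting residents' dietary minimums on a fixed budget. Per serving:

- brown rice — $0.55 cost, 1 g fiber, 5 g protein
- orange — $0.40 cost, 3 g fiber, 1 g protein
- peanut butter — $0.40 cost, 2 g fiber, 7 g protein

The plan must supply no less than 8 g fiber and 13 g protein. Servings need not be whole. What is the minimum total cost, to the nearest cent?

$1.28

Two binding constraints pin down two serving amounts, so the optimal mix uses at most two foods. The candidates are each food alone (scaled to the tighter of fiber/protein) and each pair with both constraints tight.
brown rice only: max(8/1, 13/5) = 8 servings → $4.40.
orange only: max(8/3, 13/1) = 13 servings → $5.20.
peanut butter only: max(8/2, 13/7) = 4 servings → $1.60.
brown rice + orange with both tight: 2.214 servings and 1.929 servings → $1.99.
brown rice + peanut butter with both targets exact would need a negative amount; discard.
orange + peanut butter with both tight: 1.579 servings and 1.632 servings → $1.28.
The minimum over all feasible corners is $1.28.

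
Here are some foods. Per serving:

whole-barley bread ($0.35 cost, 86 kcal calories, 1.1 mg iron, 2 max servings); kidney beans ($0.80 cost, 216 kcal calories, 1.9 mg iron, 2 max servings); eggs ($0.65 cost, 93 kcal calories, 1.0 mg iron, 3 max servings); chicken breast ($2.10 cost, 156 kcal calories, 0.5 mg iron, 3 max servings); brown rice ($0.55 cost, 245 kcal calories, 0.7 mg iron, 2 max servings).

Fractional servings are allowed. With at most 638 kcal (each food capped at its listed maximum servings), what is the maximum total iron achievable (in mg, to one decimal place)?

6.8 mg

Iron per kcal: whole-barley bread 0.01279, eggs 0.01075, kidney beans 0.008796, chicken breast 0.003205, brown rice 0.002857.
Take 2 servings of whole-barley bread: uses 172 kcal, +2.2 mg iron (running total 2.2 mg).
Take 3 servings of eggs: uses 279 kcal, +3.0 mg iron (running total 5.2 mg).
Take 0.8657 servings of kidney beans: uses 187 kcal, +1.6 mg iron (running total 6.8 mg).
Greedy by best ratio exhausts the calories allowance optimally: 6.8 mg.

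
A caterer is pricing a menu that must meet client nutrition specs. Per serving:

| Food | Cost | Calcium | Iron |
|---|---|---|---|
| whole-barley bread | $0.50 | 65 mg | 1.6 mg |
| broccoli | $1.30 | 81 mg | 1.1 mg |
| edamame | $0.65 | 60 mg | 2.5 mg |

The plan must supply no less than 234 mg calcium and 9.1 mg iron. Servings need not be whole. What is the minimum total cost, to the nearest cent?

whole-barley bread only: max(234/65, 9.1/1.6) = 5.688 servings → $2.84.
broccoli only: max(234/81, 9.1/1.1) = 8.273 servings → $10.75.
edamame only: max(234/60, 9.1/2.5) = 3.9 servings → $2.54.
whole-barley bread + broccoli with both targets exact would need a negative amount; discard.
whole-barley bread + edamame with both tight: 0.5865 servings and 3.265 servings → $2.42.
broccoli + edamame with both tight: 0.2857 servings and 3.514 servings → $2.66.
So the least-cost plan costs $2.42.

$2.42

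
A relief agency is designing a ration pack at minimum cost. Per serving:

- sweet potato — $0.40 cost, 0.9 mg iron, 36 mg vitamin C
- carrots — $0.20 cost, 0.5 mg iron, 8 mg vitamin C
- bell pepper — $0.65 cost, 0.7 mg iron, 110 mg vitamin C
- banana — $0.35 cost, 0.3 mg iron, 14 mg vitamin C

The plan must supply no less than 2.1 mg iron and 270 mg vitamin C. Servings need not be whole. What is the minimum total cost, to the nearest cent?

$1.70

A basic optimal solution has at most two foods positive. Try each food alone and each pair with both targets met exactly.
sweet potato only: max(2.1/0.9, 270/36) = 7.5 servings → $3.00.
carrots only: max(2.1/0.5, 270/8) = 33.75 servings → $6.75.
bell pepper only: max(2.1/0.7, 270/110) = 3 servings → $1.95.
banana only: max(2.1/0.3, 270/14) = 19.29 servings → $6.75.
sweet potato + carrots: the both-tight solution has a negative serving — not a feasible corner.
sweet potato + bell pepper with both tight: 0.5691 servings and 2.268 servings → $1.70.
sweet potato + banana: intersection lies outside the first quadrant.
carrots + bell pepper with both tight: 0.8502 servings and 2.393 servings → $1.73.
carrots + banana with both targets exact would need a negative amount; discard.
bell pepper + banana with both tight: 2.224 servings and 1.81 servings → $2.08.
The minimum over all feasible corners is $1.70.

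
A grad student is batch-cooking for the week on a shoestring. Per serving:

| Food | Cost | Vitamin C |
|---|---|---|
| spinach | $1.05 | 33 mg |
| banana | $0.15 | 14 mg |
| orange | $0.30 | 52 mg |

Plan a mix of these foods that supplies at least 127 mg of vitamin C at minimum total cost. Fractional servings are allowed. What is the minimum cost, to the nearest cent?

$0.73

Cost per mg of vitamin C: orange $0.0058, banana $0.0107, spinach $0.0318.
With no serving limits, use only orange: 127 mg / 52 mg = 2.442 servings × $0.30 = $0.73.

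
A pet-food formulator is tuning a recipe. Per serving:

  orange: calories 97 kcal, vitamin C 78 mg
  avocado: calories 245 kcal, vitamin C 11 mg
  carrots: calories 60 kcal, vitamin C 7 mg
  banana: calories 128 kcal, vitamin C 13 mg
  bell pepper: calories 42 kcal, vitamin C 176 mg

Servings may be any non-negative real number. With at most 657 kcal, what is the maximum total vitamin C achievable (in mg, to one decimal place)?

2753.1 mg

Vitamin C per kcal: bell pepper 4.19, orange 0.8041, carrots 0.1167, banana 0.1016, avocado 0.0449.
With no serving limits, spend the whole calories allowance on bell pepper: 657 kcal / 42 kcal × 176 mg = 2753.1 mg.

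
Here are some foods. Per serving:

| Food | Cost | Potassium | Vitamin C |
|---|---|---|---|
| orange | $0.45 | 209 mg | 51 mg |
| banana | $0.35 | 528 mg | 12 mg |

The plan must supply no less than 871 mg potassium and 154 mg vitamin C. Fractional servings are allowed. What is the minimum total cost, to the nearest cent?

orange only: max(871/209, 154/51) = 4.167 servings → $1.88.
banana only: max(871/528, 154/12) = 12.83 servings → $4.49.
orange + banana with both tight: 2.902 servings and 0.501 servings → $1.48.
So the least-cost plan costs $1.48.

$1.48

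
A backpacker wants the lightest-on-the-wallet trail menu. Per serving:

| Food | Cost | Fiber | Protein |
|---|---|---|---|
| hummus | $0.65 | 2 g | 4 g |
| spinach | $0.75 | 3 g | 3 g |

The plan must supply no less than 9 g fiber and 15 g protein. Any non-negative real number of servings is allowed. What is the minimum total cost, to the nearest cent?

Minimising a linear cost over {fiber ≥ 9, protein ≥ 15, servings ≥ 0} — the optimum is at a vertex, using one or two foods.
hummus only: max(9/2, 15/4) = 4.5 servings → $2.92.
spinach only: max(9/3, 15/3) = 5 servings → $3.75.
hummus + spinach with both tight: 3 servings and 1 serving → $2.70.
Cheapest feasible corner: $2.70.

$2.70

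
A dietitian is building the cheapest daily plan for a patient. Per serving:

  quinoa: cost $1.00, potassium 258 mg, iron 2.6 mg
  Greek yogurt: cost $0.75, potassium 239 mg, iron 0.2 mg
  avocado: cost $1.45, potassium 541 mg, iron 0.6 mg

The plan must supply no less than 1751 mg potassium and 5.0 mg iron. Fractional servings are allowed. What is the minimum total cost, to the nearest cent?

$5.10

Check every corner: each single food scaled to meet both minima, and each pair solved so both constraints bind.
quinoa only: max(1751/258, 5.0/2.6) = 6.787 servings → $6.79.
Greek yogurt only: max(1751/239, 5.0/0.2) = 25 servings → $18.75.
avocado only: max(1751/541, 5.0/0.6) = 8.333 servings → $12.08.
quinoa + Greek yogurt with both tight: 1.483 servings and 5.726 servings → $5.78.
quinoa + avocado with both tight: 1.322 servings and 2.606 servings → $5.10.
Greek yogurt + avocado: intersection lies outside the first quadrant.
The minimum over all feasible corners is $5.10.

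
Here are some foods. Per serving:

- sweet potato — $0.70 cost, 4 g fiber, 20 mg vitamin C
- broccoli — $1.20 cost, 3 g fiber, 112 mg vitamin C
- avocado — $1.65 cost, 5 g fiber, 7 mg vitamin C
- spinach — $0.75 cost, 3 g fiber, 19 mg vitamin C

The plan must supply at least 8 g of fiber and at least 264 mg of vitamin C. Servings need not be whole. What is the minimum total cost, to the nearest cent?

$2.96

Compare the cost at each extreme point of the feasible region.
sweet potato only: max(8/4, 264/20) = 13.2 servings → $9.24.
broccoli only: max(8/3, 264/112) = 2.667 servings → $3.20.
avocado only: max(8/5, 264/7) = 37.71 servings → $62.23.
spinach only: max(8/3, 264/19) = 13.89 servings → $10.42.
sweet potato + broccoli with both tight: 0.268 servings and 2.309 servings → $2.96.
sweet potato + avocado: intersection lies outside the first quadrant.
sweet potato + spinach with both targets exact would need a negative amount; discard.
broccoli + avocado with both tight: 2.345 servings and 0.1929 servings → $3.13.
broccoli + spinach with both tight: 2.294 servings and 0.3728 servings → $3.03.
avocado + spinach with both targets exact would need a negative amount; discard.
So the least-cost plan costs $2.96.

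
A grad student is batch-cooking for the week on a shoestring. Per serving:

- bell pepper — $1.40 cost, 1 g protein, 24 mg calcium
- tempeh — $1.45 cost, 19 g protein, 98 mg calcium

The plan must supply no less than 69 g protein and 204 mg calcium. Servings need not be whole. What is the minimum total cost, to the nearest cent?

Check every corner: each single food scaled to meet both minima, and each pair solved so both constraints bind.
bell pepper only: max(69/1, 204/24) = 69 servings → $96.60.
tempeh only: max(69/19, 204/98) = 3.632 servings → $5.27.
bell pepper + tempeh: intersection lies outside the first quadrant.
So the least-cost plan costs $5.27.

$5.27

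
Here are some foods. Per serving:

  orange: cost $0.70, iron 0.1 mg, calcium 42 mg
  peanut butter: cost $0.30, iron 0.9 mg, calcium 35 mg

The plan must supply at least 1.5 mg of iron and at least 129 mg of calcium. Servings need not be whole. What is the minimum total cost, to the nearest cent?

This is a tiny linear program; its minimum lies at a vertex of the feasible set. List the vertices and price them.
orange only: max(1.5/0.1, 129/42) = 15 servings → $10.50.
peanut butter only: max(1.5/0.9, 129/35) = 3.686 servings → $1.11.
orange + peanut butter with both tight: 1.854 servings and 1.461 servings → $1.74.
So the least-cost plan costs $1.11.

$1.11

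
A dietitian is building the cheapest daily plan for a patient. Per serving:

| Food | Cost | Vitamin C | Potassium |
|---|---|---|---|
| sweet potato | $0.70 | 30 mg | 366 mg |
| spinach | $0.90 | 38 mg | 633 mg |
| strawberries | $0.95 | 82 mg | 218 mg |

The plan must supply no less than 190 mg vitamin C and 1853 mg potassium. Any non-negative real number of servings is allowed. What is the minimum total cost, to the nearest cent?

Compare the cost at each extreme point of the feasible region.
sweet potato only: max(190/30, 1853/366) = 6.333 servings → $4.43.
spinach only: max(190/38, 1853/633) = 5 servings → $4.50.
strawberries only: max(190/82, 1853/218) = 8.5 servings → $8.07.
sweet potato + spinach with both targets exact would need a negative amount; discard.
sweet potato + strawberries with both tight: 4.709 servings and 0.5943 servings → $3.86.
spinach + strawberries with both tight: 2.534 servings and 1.143 servings → $3.37.
So the least-cost plan costs $3.37.

$3.37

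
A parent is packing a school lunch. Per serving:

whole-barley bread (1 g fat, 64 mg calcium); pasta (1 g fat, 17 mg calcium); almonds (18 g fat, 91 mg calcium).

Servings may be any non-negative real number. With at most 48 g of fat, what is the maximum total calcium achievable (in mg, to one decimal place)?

Calcium per g fat: whole-barley bread 64, pasta 17, almonds 5.056.
With no serving limits, spend the whole fat allowance on whole-barley bread: 48 g / 1 g × 64 mg = 3072.0 mg.

3072.0 mg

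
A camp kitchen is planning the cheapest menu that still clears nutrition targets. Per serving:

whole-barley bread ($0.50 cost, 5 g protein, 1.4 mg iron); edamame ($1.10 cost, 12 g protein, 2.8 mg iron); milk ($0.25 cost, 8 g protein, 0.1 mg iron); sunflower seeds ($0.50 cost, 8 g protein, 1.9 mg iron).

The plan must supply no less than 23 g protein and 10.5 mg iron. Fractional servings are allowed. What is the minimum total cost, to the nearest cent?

$2.76

Two binding constraints pin down two serving amounts, so the optimal mix uses at most two foods. The candidates are each food alone (scaled to the tighter of protein/iron) and each pair with both constraints tight.
whole-barley bread only: max(23/5, 10.5/1.4) = 7.5 servings → $3.75.
edamame only: max(23/12, 10.5/2.8) = 3.75 servings → $4.12.
milk only: max(23/8, 10.5/0.1) = 105 servings → $26.25.
sunflower seeds only: max(23/8, 10.5/1.9) = 5.526 servings → $2.76.
whole-barley bread + edamame with both targets exact would need a negative amount; discard.
whole-barley bread + milk: intersection lies outside the first quadrant.
whole-barley bread + sunflower seeds: intersection lies outside the first quadrant.
edamame + milk with both targets exact would need a negative amount; discard.
edamame + sunflower seeds with both targets exact would need a negative amount; discard.
milk + sunflower seeds with both targets exact would need a negative amount; discard.
The minimum over all feasible corners is $2.76.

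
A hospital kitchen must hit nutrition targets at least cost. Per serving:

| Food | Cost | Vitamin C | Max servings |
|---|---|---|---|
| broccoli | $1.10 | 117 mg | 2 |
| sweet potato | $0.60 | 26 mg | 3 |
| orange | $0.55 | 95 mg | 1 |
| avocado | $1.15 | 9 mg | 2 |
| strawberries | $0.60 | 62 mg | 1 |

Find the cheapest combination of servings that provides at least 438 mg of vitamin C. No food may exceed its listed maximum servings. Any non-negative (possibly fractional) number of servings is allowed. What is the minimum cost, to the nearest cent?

$4.43

Cost per mg of vitamin C: orange $0.0058, broccoli $0.0094, strawberries $0.0097, sweet potato $0.0231, avocado $0.1278.
Take 1 serving of orange: +95.0 mg vitamin C for $0.55 (total $0.55, still need 343.0 mg).
Take 2 servings of broccoli: +234.0 mg vitamin C for $2.20 (total $2.75, still need 109.0 mg).
Take 1 serving of strawberries: +62.0 mg vitamin C for $0.60 (total $3.35, still need 47.0 mg).
Take 1.808 servings of sweet potato: +47.0 mg vitamin C for $1.08 (total $4.43, still need 0.0 mg).
Filling from the cheapest source first is optimal under one linear minimum: $4.43.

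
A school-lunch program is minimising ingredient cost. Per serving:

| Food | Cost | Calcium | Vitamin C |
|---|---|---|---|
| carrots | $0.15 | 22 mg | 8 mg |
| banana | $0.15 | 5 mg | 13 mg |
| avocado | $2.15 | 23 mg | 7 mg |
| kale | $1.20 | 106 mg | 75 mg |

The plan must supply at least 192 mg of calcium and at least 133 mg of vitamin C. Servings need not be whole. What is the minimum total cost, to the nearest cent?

$1.96

The cheapest plan sits at a corner of the feasible region — with two constraints it uses at most two foods.
carrots only: max(192/22, 133/8) = 16.62 servings → $2.49.
banana only: max(192/5, 133/13) = 38.4 servings → $5.76.
avocado only: max(192/23, 133/7) = 19 servings → $40.85.
kale only: max(192/106, 133/75) = 1.811 servings → $2.17.
carrots + banana with both tight: 7.443 servings and 5.65 servings → $1.96.
carrots + avocado: intersection lies outside the first quadrant.
carrots + kale with both tight: 0.3766 servings and 1.733 servings → $2.14.
banana + avocado with both tight: 6.496 servings and 6.936 servings → $15.89.
banana + kale: the both-tight solution has a negative serving — not a feasible corner.
avocado + kale with both tight: 0.3072 servings and 1.745 servings → $2.75.
The minimum over all feasible corners is $1.96.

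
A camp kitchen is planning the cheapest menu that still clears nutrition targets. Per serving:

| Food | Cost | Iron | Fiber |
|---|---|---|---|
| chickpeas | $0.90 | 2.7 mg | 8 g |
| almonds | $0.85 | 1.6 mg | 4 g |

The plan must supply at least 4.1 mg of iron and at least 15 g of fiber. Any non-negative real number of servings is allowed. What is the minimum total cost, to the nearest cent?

$1.69

Minimising a linear cost over {iron ≥ 4.1, fiber ≥ 15, servings ≥ 0} — the optimum is at a vertex, using one or two foods.
chickpeas only: max(4.1/2.7, 15/8) = 1.875 servings → $1.69.
almonds only: max(4.1/1.6, 15/4) = 3.75 servings → $3.19.
chickpeas + almonds: intersection lies outside the first quadrant.
The minimum over all feasible corners is $1.69.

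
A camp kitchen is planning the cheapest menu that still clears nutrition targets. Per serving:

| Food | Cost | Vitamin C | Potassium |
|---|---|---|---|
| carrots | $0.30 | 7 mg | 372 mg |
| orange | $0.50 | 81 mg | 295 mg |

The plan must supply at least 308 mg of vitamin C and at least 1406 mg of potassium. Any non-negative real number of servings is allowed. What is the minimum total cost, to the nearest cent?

$2.11

Minimising a linear cost over {vitamin C ≥ 308, potassium ≥ 1406, servings ≥ 0} — the optimum is at a vertex, using one or two foods.
carrots only: max(308/7, 1406/372) = 44 servings → $13.20.
orange only: max(308/81, 1406/295) = 4.766 servings → $2.38.
carrots + orange with both tight: 0.8204 servings and 3.732 servings → $2.11.
Cheapest feasible corner: $2.11.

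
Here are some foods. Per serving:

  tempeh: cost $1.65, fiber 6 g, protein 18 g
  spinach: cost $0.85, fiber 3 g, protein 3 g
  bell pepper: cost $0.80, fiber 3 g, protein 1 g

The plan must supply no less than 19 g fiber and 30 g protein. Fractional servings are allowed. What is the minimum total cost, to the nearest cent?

$5.14

The cheapest plan sits at a corner of the feasible region — with two constraints it uses at most two foods.
tempeh only: max(19/6, 30/18) = 3.167 servings → $5.22.
spinach only: max(19/3, 30/3) = 10 servings → $8.50.
bell pepper only: max(19/3, 30/1) = 30 servings → $24.00.
tempeh + spinach with both tight: 0.9167 servings and 4.5 servings → $5.34.
tempeh + bell pepper with both tight: 1.479 servings and 3.375 servings → $5.14.
spinach + bell pepper: intersection lies outside the first quadrant.
So the least-cost plan costs $5.14.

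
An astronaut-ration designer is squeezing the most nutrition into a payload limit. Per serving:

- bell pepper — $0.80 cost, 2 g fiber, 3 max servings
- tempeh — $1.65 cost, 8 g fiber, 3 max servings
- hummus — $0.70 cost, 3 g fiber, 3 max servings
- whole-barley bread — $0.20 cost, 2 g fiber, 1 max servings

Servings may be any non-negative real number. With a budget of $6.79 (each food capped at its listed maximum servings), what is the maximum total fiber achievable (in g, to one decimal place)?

Fiber per dollar: whole-barley bread 10, tempeh 4.848, hummus 4.286, bell pepper 2.5.
Take 1 serving of whole-barley bread: spends $0.20, +2.0 g fiber (running total 2.0 g).
Take 3 servings of tempeh: spends $4.95, +24.0 g fiber (running total 26.0 g).
Take 2.343 servings of hummus: spends $1.64, +7.0 g fiber (running total 33.0 g).
Greedy by best ratio exhausts the cost allowance optimally: 33.0 g.

33.0 g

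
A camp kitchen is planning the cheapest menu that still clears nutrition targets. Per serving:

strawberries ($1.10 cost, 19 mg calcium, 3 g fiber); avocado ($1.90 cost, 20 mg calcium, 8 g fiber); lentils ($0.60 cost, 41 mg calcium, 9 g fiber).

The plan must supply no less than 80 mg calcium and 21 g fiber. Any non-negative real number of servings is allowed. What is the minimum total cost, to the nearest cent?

Two binding constraints pin down two serving amounts, so the optimal mix uses at most two foods. The candidates are each food alone (scaled to the tighter of calcium/fiber) and each pair with both constraints tight.
strawberries only: max(80/19, 21/3) = 7 servings → $7.70.
avocado only: max(80/20, 21/8) = 4 servings → $7.60.
lentils only: max(80/41, 21/9) = 2.333 servings → $1.40.
strawberries + avocado with both tight: 2.391 servings and 1.728 servings → $5.91.
strawberries + lentils with both targets exact would need a negative amount; discard.
avocado + lentils with both tight: 0.9527 servings and 1.486 servings → $2.70.
Cheapest feasible corner: $1.40.

$1.40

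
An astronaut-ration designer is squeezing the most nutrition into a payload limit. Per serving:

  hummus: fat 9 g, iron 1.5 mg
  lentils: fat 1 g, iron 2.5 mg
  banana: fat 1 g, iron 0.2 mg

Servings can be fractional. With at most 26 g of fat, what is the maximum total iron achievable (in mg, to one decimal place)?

Iron per g fat: lentils 2.5, banana 0.2, hummus 0.1667.
With no serving limits, spend the whole fat allowance on lentils: 26 g / 1 g × 2.5 mg = 65.0 mg.

65.0 mg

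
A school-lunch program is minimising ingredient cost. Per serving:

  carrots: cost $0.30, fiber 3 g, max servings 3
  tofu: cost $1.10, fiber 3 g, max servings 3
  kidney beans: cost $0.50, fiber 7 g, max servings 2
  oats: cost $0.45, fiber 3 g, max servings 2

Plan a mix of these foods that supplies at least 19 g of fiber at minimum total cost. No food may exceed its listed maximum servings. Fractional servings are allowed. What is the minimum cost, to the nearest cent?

$1.50

Cost per g of fiber: kidney beans $0.0714, carrots $0.1000, oats $0.1500, tofu $0.3667.
Take 2 servings of kidney beans: +14.0 g fiber for $1.00 (total $1.00, still need 5.0 g).
Take 1.667 servings of carrots: +5.0 g fiber for $0.50 (total $1.50, still need 0.0 g).
Filling from the cheapest source first is optimal under one linear minimum: $1.50.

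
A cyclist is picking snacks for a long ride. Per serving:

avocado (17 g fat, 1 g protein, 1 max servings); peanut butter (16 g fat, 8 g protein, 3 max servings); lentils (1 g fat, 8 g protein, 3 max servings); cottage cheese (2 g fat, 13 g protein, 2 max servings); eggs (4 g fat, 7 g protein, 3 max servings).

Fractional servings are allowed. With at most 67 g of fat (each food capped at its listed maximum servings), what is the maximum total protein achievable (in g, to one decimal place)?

Protein per g fat: lentils 8, cottage cheese 6.5, eggs 1.75, peanut butter 0.5, avocado 0.05882.
Take 3 servings of lentils: uses 3 g fat, +24.0 g protein (running total 24.0 g).
Take 2 servings of cottage cheese: uses 4 g fat, +26.0 g protein (running total 50.0 g).
Take 3 servings of eggs: uses 12 g fat, +21.0 g protein (running total 71.0 g).
Take 3 servings of peanut butter: uses 48 g fat, +24.0 g protein (running total 95.0 g).
Greedy by best ratio exhausts the fat allowance optimally: 95.0 g.

95.0 g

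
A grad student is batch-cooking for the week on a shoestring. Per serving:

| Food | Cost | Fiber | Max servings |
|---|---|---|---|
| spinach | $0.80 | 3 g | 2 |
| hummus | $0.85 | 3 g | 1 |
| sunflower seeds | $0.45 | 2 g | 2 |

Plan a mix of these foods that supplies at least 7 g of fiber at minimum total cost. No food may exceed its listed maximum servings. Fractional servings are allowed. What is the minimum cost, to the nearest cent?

Cost per g of fiber: sunflower seeds $0.2250, spinach $0.2667, hummus $0.2833.
Take 2 servings of sunflower seeds: +4.0 g fiber for $0.90 (total $0.90, still need 3.0 g).
Take 1 serving of spinach: +3.0 g fiber for $0.80 (total $1.70, still need 0.0 g).
Greedy by cheapest-per-g is optimal for a single linear constraint, so the minimum cost is $1.70.

$1.70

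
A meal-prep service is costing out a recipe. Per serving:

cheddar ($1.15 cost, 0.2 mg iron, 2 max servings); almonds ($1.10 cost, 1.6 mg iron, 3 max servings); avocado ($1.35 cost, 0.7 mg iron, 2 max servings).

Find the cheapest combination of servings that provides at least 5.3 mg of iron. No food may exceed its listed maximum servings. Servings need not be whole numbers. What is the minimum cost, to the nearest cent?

$4.26

Cost per mg of iron: almonds $0.6875, avocado $1.9286, cheddar $5.7500.
Take 3 servings of almonds: +4.8 mg iron for $3.30 (total $3.30, still need 0.5 mg).
Take 0.7143 servings of avocado: +0.5 mg iron for $0.96 (total $4.26, still need 0.0 mg).
Filling from the cheapest source first is optimal under one linear minimum: $4.26.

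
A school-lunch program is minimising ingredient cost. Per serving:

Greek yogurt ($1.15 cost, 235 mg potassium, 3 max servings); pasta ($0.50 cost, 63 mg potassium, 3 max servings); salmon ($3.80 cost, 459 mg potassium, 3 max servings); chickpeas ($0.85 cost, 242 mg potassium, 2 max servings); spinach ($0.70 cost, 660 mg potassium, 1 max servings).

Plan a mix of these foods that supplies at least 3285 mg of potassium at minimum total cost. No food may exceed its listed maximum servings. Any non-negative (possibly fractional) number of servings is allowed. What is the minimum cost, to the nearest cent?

$17.67

Cost per mg of potassium: spinach $0.0011, chickpeas $0.0035, Greek yogurt $0.0049, pasta $0.0079, salmon $0.0083.
Take 1 serving of spinach: +660.0 mg potassium for $0.70 (total $0.70, still need 2625.0 mg).
Take 2 servings of chickpeas: +484.0 mg potassium for $1.70 (total $2.40, still need 2141.0 mg).
Take 3 servings of Greek yogurt: +705.0 mg potassium for $3.45 (total $5.85, still need 1436.0 mg).
Take 3 servings of pasta: +189.0 mg potassium for $1.50 (total $7.35, still need 1247.0 mg).
Take 2.717 servings of salmon: +1247.0 mg potassium for $10.32 (total $17.67, still need 0.0 mg).
Filling from the cheapest source first is optimal under one linear minimum: $17.67.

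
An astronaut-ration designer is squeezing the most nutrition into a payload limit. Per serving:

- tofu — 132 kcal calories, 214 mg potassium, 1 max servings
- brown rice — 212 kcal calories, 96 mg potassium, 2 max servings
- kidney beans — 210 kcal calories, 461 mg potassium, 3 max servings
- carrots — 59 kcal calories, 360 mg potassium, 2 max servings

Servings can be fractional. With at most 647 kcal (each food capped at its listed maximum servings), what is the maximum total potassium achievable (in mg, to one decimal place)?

1881.3 mg

Potassium per kcal: carrots 6.102, kidney beans 2.195, tofu 1.621, brown rice 0.4528.
Take 2 servings of carrots: uses 118 kcal, +720.0 mg potassium (running total 720.0 mg).
Take 2.519 servings of kidney beans: uses 529 kcal, +1161.3 mg potassium (running total 1881.3 mg).
Greedy by best ratio exhausts the calories allowance optimally: 1881.3 mg.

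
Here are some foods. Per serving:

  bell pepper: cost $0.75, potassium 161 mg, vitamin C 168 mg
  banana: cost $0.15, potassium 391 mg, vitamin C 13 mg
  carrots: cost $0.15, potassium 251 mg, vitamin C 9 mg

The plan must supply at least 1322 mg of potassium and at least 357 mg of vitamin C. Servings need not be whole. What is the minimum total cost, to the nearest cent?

$1.83

At the optimum either one food covers both requirements or two foods hit both targets exactly; no other combination can be cheaper.
bell pepper only: max(1322/161, 357/168) = 8.211 servings → $6.16.
banana only: max(1322/391, 357/13) = 27.46 servings → $4.12.
carrots only: max(1322/251, 357/9) = 39.67 servings → $5.95.
bell pepper + banana with both tight: 1.925 servings and 2.589 servings → $1.83.
bell pepper + carrots with both tight: 1.908 servings and 4.043 servings → $2.04.
banana + carrots: intersection lies outside the first quadrant.
The minimum over all feasible corners is $1.83.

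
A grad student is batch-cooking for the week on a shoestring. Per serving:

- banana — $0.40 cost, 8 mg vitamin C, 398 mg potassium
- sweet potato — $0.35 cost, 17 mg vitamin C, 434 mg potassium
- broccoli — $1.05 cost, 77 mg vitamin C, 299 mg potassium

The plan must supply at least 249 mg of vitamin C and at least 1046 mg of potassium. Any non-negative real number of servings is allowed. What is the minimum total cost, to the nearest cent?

$3.42

With two linear requirements the optimum uses one or two foods; enumerate the corners.
banana only: max(249/8, 1046/398) = 31.12 servings → $12.45.
sweet potato only: max(249/17, 1046/434) = 14.65 servings → $5.13.
broccoli only: max(249/77, 1046/299) = 3.498 servings → $3.67.
banana + sweet potato: the both-tight solution has a negative serving — not a feasible corner.
banana + broccoli with both tight: 0.2156 servings and 3.211 servings → $3.46.
sweet potato + broccoli with both tight: 0.215 servings and 3.186 servings → $3.42.
Cheapest feasible corner: $3.42.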